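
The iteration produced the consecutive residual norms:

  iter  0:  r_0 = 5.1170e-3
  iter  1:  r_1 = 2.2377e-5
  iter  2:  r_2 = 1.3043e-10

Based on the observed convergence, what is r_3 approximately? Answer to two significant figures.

3.2e-22

First estimate the order: p ≈ ln(r_2/r_1) / ln(r_1/r_0) = ln(1.3043e-10/2.2377e-5)/ln(2.2377e-5/5.1170e-3) = ln(5.82875e-06)/ln(0.00437307) ≈ 2.2187.
Then r_3 ≈ r_2·(r_2/r_1)^p = 1.3043e-10·(5.82875e-06)^2.2187 = 1.3043e-10·2.43435e-12 ≈ 3.175e-22.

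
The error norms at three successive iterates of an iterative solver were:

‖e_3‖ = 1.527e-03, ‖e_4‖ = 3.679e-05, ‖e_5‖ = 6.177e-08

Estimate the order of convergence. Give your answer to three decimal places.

1.715

p ≈ ln(‖e_5‖/‖e_4‖) / ln(‖e_4‖/‖e_3‖)
  = ln(6.177e-08/3.679e-05) / ln(3.679e-05/1.527e-03)
  = ln(0.00167899) / ln(0.024093)
  = -6.389563 / -3.725834 ≈ 1.714935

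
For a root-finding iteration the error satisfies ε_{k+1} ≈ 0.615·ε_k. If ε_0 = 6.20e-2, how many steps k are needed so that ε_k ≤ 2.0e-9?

36

After k steps, ε_k ≈ 6.20e-2·0.615^k.
Need 0.615^k ≤ 2.0e-9/6.20e-2 = 3.22581e-08.
k ≥ ln(3.22581e-08)/ln(0.615) = -17.2495/-0.48613 = 35.483.
Smallest integer k = 36.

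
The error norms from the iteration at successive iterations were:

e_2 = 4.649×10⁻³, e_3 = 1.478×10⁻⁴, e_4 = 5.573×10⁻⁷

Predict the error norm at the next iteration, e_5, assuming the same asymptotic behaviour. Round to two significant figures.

6.7e-11

First estimate the order: p ≈ ln(e_4/e_3) / ln(e_3/e_2) = ln(5.573×10⁻⁷/1.478×10⁻⁴)/ln(1.478×10⁻⁴/4.649×10⁻³) = ln(0.00377064)/ln(0.0317918) ≈ 1.6182.
Then e_5 ≈ e_4·(e_4/e_3)^p = 5.573×10⁻⁷·(0.00377064)^1.6182 = 5.573×10⁻⁷·0.000119717 ≈ 6.672e-11.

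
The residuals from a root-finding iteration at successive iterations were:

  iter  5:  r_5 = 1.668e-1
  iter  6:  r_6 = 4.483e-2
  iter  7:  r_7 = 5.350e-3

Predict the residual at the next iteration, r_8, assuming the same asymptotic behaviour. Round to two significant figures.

1.7e-4

First estimate the order: p ≈ ln(r_7/r_6) / ln(r_6/r_5) = ln(5.350e-3/4.483e-2)/ln(4.483e-2/1.668e-1) = ln(0.11934)/ln(0.268765) ≈ 1.6179.
Then r_8 ≈ r_7·(r_7/r_6)^p = 5.350e-3·(0.11934)^1.6179 = 5.350e-3·0.0320872 ≈ 0.0001717.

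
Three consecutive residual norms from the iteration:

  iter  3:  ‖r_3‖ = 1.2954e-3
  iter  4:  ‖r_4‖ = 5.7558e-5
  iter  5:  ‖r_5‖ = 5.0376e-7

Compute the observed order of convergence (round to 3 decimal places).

p ≈ ln(‖r_5‖/‖r_4‖) / ln(‖r_4‖/‖r_3‖)
  = ln(5.0376e-7/5.7558e-5) / ln(5.7558e-5/1.2954e-3)
  = ln(0.00875222) / ln(0.0444326)
  = -4.738448 / -3.113782 ≈ 1.521766

1.522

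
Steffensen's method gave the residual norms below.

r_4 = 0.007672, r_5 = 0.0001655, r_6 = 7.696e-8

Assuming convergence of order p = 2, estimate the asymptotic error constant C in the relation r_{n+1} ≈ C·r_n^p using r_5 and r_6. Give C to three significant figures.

C ≈ r_6 / r_5^2
  = 7.696e-8 / (0.0001655)^2
  = 7.696e-8 / 2.73903e-08 ≈ 2.8098

2.81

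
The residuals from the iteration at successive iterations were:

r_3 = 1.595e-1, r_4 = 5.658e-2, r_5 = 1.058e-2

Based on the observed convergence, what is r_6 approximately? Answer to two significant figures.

First estimate the order: p ≈ ln(r_5/r_4) / ln(r_4/r_3) = ln(1.058e-2/5.658e-2)/ln(5.658e-2/1.595e-1) = ln(0.186992)/ln(0.354734) ≈ 1.6178.
Then r_6 ≈ r_5·(r_5/r_4)^p = 1.058e-2·(0.186992)^1.6178 = 1.058e-2·0.0663675 ≈ 0.0007022.

7.0e-4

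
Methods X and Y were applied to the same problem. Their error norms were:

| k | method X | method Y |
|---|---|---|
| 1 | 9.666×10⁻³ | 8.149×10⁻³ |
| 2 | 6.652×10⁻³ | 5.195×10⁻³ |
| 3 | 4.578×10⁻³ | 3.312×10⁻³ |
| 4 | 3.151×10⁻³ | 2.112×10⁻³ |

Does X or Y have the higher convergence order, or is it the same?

same

Method X: p ≈ ln(3.151×10⁻³/4.578×10⁻³)/ln(4.578×10⁻³/6.652×10⁻³) ≈ 1.00.
Method Y: p ≈ ln(2.112×10⁻³/3.312×10⁻³)/ln(3.312×10⁻³/5.195×10⁻³) ≈ 1.00.
Both orders ≈ 1.0 — effectively the same.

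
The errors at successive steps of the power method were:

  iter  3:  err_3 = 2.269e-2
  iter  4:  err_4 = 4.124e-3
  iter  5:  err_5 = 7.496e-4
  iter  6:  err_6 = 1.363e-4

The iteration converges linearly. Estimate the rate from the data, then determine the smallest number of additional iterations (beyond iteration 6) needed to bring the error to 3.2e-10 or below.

8

Rate ρ ≈ err_6/err_5 = 1.363e-4/7.496e-4 = 0.1818.
After j more steps, err_{6+j} ≈ 1.363e-4·ρ^j; need ρ^j ≤ 3.2e-10/1.363e-4 = 2.34776e-06.
j ≥ ln(2.34776e-06)/ln(0.1818) = -12.9620/-1.70485 = 7.603.
So 8 more iterations are needed.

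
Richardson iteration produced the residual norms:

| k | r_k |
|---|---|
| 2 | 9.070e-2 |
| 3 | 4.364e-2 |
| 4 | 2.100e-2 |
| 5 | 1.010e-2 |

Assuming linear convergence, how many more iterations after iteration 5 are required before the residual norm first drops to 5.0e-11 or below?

27

Rate ρ ≈ r_5/r_4 = 1.010e-2/2.100e-2 = 0.4810.
After j more steps, r_{5+j} ≈ 1.010e-2·ρ^j; need ρ^j ≤ 5.0e-11/1.010e-2 = 4.9505e-09.
j ≥ ln(4.9505e-09)/ln(0.4810) = -19.1238/-0.73189 = 26.129.
So 27 more iterations are needed.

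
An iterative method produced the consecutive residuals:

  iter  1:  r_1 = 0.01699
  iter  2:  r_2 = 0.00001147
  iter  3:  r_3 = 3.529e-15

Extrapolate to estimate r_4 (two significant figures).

1.0e-43

First estimate the order: p ≈ ln(r_3/r_2) / ln(r_2/r_1) = ln(3.529e-15/0.00001147)/ln(0.00001147/0.01699) = ln(3.07672e-10)/ln(0.000675103) ≈ 3.0000.
Then r_4 ≈ r_3·(r_3/r_2)^p = 3.529e-15·(3.07672e-10)^3.0000 = 3.529e-15·2.91249e-29 ≈ 1.028e-43.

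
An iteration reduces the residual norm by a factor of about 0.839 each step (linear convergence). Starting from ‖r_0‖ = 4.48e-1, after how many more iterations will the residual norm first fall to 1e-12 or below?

After k steps, ‖r_k‖ ≈ 4.48e-1·0.839^k.
Need 0.839^k ≤ 1e-12/4.48e-1 = 2.23214e-12.
k ≥ ln(2.23214e-12)/ln(0.839) = -26.8281/-0.17554 = 152.832.
Smallest integer k = 153.

153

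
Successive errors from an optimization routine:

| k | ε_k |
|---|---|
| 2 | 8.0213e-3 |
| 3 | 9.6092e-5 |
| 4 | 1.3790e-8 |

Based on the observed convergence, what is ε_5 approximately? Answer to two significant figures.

2.8e-16

First estimate the order: p ≈ ln(ε_4/ε_3) / ln(ε_3/ε_2) = ln(1.3790e-8/9.6092e-5)/ln(9.6092e-5/8.0213e-3) = ln(0.000143508)/ln(0.0119796) ≈ 2.0000.
Then ε_5 ≈ ε_4·(ε_4/ε_3)^p = 1.3790e-8·(0.000143508)^2.0000 = 1.3790e-8·2.05945e-08 ≈ 2.84e-16.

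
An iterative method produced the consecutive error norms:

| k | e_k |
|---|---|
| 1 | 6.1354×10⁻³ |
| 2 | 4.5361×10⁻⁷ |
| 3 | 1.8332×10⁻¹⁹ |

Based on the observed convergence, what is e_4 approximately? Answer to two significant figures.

1.2e-56

First estimate the order: p ≈ ln(e_3/e_2) / ln(e_2/e_1) = ln(1.8332×10⁻¹⁹/4.5361×10⁻⁷)/ln(4.5361×10⁻⁷/6.1354×10⁻³) = ln(4.04136e-13)/ln(7.39332e-05) ≈ 3.0000.
Then e_4 ≈ e_3·(e_3/e_2)^p = 1.8332×10⁻¹⁹·(4.04136e-13)^3.0000 = 1.8332×10⁻¹⁹·6.60059e-38 ≈ 1.21e-56.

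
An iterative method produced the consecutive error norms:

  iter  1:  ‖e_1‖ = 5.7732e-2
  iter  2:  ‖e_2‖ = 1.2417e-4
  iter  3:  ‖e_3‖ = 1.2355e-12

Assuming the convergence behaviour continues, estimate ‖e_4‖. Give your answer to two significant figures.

1.2e-36

First estimate the order: p ≈ ln(‖e_3‖/‖e_2‖) / ln(‖e_2‖/‖e_1‖) = ln(1.2355e-12/1.2417e-4)/ln(1.2417e-4/5.7732e-2) = ln(9.95007e-09)/ln(0.0021508) ≈ 3.0000.
Then ‖e_4‖ ≈ ‖e_3‖·(‖e_3‖/‖e_2‖)^p = 1.2355e-12·(9.95007e-09)^3.0000 = 1.2355e-12·9.85096e-25 ≈ 1.217e-36.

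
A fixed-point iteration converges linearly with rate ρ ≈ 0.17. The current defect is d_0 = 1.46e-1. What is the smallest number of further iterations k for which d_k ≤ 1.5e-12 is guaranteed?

After k steps, d_k ≈ 1.46e-1·0.17^k.
Need 0.17^k ≤ 1.5e-12/1.46e-1 = 1.0274e-11.
k ≥ ln(1.0274e-11)/ln(0.17) = -25.3014/-1.77196 = 14.279.
Smallest integer k = 15.

15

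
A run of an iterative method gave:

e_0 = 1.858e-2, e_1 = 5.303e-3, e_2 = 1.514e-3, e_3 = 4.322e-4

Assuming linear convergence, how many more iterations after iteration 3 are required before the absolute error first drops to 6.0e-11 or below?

13

Rate ρ ≈ e_3/e_2 = 4.322e-4/1.514e-3 = 0.2855.
After j more steps, e_{3+j} ≈ 4.322e-4·ρ^j; need ρ^j ≤ 6.0e-11/4.322e-4 = 1.38825e-07.
j ≥ ln(1.38825e-07)/ln(0.2855) = -15.7901/-1.25351 = 12.597.
So 13 more iterations are needed.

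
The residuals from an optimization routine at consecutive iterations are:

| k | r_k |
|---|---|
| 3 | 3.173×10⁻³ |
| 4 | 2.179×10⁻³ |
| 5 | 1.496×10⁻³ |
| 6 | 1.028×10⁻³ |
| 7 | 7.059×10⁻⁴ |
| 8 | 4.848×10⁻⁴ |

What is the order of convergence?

1

Consecutive ratios: r_8/r_7 = 4.848×10⁻⁴/7.059×10⁻⁴ = 0.686783, r_7/r_6 = 7.059×10⁻⁴/1.028×10⁻³ = 0.686673.
p ≈ ln(0.686783)/ln(0.686673) = -0.3757/-0.3759 ≈ 1.00.
So the convergence is linear (order 1).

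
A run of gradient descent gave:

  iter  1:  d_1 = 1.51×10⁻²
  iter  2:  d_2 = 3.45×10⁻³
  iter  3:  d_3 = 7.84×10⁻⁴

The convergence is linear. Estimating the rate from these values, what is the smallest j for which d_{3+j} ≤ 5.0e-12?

13

Rate ρ ≈ d_3/d_2 = 7.84×10⁻⁴/3.45×10⁻³ = 0.2272.
After j more steps, d_{3+j} ≈ 7.84×10⁻⁴·ρ^j; need ρ^j ≤ 5.0e-12/7.84×10⁻⁴ = 6.37755e-09.
j ≥ ln(6.37755e-09)/ln(0.2272) = -18.8705/-1.48192 = 12.734.
So 13 more iterations are needed.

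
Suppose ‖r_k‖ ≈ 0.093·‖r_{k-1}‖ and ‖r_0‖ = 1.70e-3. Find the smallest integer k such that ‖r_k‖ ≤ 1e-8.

After k steps, ‖r_k‖ ≈ 1.70e-3·0.093^k.
Need 0.093^k ≤ 1e-8/1.70e-3 = 5.88235e-06.
k ≥ ln(5.88235e-06)/ln(0.093) = -12.0436/-2.37516 = 5.071.
Smallest integer k = 6.

6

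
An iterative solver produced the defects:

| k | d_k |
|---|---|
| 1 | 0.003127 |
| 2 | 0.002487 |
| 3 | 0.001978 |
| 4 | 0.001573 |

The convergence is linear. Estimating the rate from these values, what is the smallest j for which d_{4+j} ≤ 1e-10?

73

Rate ρ ≈ d_4/d_3 = 0.001573/0.001978 = 0.7952.
After j more steps, d_{4+j} ≈ 0.001573·ρ^j; need ρ^j ≤ 1e-10/0.001573 = 6.35728e-08.
j ≥ ln(6.35728e-08)/ln(0.7952) = -16.5711/-0.22916 = 72.312.
So 73 more iterations are needed.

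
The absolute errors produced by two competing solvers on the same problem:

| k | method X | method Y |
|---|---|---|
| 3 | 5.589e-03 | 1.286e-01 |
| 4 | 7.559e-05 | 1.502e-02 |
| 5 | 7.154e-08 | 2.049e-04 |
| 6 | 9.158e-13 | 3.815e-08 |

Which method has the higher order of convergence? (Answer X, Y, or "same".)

Y

Method X: p ≈ ln(9.158e-13/7.154e-08)/ln(7.154e-08/7.559e-05) ≈ 1.62.
Method Y: p ≈ ln(3.815e-08/2.049e-04)/ln(2.049e-04/1.502e-02) ≈ 2.00.
Method Y has the higher order (≈2.0 vs ≈1.6).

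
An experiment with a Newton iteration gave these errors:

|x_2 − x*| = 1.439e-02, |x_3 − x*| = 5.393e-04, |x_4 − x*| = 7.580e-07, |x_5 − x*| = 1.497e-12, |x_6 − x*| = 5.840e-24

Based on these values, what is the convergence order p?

Consecutive ratios: |x_6 − x*|/|x_5 − x*| = 5.840e-24/1.497e-12 = 3.90114e-12, |x_5 − x*|/|x_4 − x*| = 1.497e-12/7.580e-07 = 1.97493e-06.
p ≈ ln(3.90114e-12)/ln(1.97493e-06) = -26.2698/-13.1350 ≈ 2.00.
So the convergence is quadratic (order 2).

2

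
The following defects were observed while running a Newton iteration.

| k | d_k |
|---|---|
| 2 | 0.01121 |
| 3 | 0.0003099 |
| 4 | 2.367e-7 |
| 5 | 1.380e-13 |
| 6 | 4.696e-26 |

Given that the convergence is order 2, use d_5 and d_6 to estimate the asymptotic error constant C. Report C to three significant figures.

C ≈ d_6 / d_5^2
  = 4.696e-26 / (1.380e-13)^2
  = 4.696e-26 / 1.9044e-26 ≈ 2.4659

2.47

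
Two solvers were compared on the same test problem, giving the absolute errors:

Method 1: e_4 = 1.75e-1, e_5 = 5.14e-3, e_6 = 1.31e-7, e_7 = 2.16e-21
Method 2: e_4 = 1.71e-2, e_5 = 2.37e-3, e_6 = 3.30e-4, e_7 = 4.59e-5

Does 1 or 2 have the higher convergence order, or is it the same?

1

Method 1: p ≈ ln(2.16e-21/1.31e-7)/ln(1.31e-7/5.14e-3) ≈ 3.00.
Method 2: p ≈ ln(4.59e-5/3.30e-4)/ln(3.30e-4/2.37e-3) ≈ 1.00.
Method 1 has the higher order (≈3.0 vs ≈1.0).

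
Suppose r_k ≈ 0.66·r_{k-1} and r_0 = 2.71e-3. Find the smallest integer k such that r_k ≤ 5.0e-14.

60

After k steps, r_k ≈ 2.71e-3·0.66^k.
Need 0.66^k ≤ 5.0e-14/2.71e-3 = 1.84502e-11.
k ≥ ln(1.84502e-11)/ln(0.66) = -24.7159/-0.41552 = 59.482.
Smallest integer k = 60.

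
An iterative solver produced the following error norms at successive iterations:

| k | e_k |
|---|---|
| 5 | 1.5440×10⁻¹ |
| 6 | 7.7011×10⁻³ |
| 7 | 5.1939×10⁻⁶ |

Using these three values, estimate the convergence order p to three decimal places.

p ≈ ln(e_7/e_6) / ln(e_6/e_5)
  = ln(5.1939×10⁻⁶/7.7011×10⁻³) / ln(7.7011×10⁻³/1.5440×10⁻¹)
  = ln(0.000674436) / ln(0.0498776)
  = -7.301634 / -2.998183 ≈ 2.435353

2.435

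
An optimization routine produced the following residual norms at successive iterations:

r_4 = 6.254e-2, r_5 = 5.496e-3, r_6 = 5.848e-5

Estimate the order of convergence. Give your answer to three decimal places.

1.868

p ≈ ln(r_6/r_5) / ln(r_5/r_4)
  = ln(5.848e-5/5.496e-3) / ln(5.496e-3/6.254e-2)
  = ln(0.0106405) / ln(0.0878798)
  = -4.543088 / -2.431785 ≈ 1.868211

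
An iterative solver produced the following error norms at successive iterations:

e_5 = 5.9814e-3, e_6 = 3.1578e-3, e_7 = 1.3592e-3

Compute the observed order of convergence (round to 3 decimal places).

p ≈ ln(e_7/e_6) / ln(e_6/e_5)
  = ln(1.3592e-3/3.1578e-3) / ln(3.1578e-3/5.9814e-3)
  = ln(0.430426) / ln(0.527937)
  = -0.842980 / -0.638778 ≈ 1.319676

1.320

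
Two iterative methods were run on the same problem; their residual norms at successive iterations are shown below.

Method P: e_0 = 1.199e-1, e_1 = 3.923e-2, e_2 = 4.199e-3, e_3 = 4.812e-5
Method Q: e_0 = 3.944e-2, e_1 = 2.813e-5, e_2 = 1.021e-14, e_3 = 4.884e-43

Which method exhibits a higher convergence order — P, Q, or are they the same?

Q

Method P: p ≈ ln(4.812e-5/4.199e-3)/ln(4.199e-3/3.923e-2) ≈ 2.00.
Method Q: p ≈ ln(4.884e-43/1.021e-14)/ln(1.021e-14/2.813e-5) ≈ 3.00.
Method Q has the higher order (≈3.0 vs ≈2.0).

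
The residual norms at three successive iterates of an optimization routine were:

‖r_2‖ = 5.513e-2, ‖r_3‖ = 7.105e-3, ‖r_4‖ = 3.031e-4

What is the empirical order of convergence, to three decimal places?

1.540

p ≈ ln(‖r_4‖/‖r_3‖) / ln(‖r_3‖/‖r_2‖)
  = ln(3.031e-4/7.105e-3) / ln(7.105e-3/5.513e-2)
  = ln(0.0426601) / ln(0.128877)
  = -3.154491 / -2.048897 ≈ 1.539604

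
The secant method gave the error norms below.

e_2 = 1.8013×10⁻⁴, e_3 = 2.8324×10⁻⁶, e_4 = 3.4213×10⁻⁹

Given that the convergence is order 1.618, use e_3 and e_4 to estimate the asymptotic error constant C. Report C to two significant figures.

3.2

C ≈ e_4 / e_3^1.618
  = 3.4213×10⁻⁹ / (2.8324×10⁻⁶)^1.618
  = 3.4213×10⁻⁹ / 1.05581e-09 ≈ 3.2404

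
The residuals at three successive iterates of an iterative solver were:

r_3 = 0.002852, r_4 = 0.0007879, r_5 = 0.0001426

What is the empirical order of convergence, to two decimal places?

1.33

p ≈ ln(r_5/r_4) / ln(r_4/r_3)
  = ln(0.0001426/0.0007879) / ln(0.0007879/0.002852)
  = ln(0.180987) / ln(0.276262)
  = -1.70933 / -1.28641 ≈ 1.32876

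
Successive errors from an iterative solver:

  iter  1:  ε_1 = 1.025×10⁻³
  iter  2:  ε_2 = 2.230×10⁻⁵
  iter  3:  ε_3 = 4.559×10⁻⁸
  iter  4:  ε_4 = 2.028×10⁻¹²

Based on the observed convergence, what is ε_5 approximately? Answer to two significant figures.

1.8e-19

First estimate the order: p ≈ ln(ε_4/ε_3) / ln(ε_3/ε_2) = ln(2.028×10⁻¹²/4.559×10⁻⁸)/ln(4.559×10⁻⁸/2.230×10⁻⁵) = ln(4.44834e-05)/ln(0.00204439) ≈ 1.6181.
Then ε_5 ≈ ε_4·(ε_4/ε_3)^p = 2.028×10⁻¹²·(4.44834e-05)^1.6181 = 2.028×10⁻¹²·9.08551e-08 ≈ 1.843e-19.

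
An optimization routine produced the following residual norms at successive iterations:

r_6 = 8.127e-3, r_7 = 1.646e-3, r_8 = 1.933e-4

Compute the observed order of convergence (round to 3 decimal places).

p ≈ ln(r_8/r_7) / ln(r_7/r_6)
  = ln(1.933e-4/1.646e-3) / ln(1.646e-3/8.127e-3)
  = ln(0.117436) / ln(0.202535)
  = -2.141862 / -1.596843 ≈ 1.341310

1.341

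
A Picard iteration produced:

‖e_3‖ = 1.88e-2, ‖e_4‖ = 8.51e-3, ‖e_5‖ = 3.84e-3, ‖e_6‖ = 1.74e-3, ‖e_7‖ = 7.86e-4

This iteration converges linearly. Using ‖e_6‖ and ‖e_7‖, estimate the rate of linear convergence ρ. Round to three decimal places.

0.452

ρ ≈ ‖e_7‖/‖e_6‖ = 7.86e-4/1.74e-3 = 0.45172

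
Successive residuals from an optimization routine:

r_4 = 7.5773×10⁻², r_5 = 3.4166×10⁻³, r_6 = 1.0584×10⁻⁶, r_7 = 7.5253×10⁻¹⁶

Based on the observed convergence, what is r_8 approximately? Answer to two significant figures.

1.1e-39

First estimate the order: p ≈ ln(r_7/r_6) / ln(r_6/r_5) = ln(7.5253×10⁻¹⁶/1.0584×10⁻⁶)/ln(1.0584×10⁻⁶/3.4166×10⁻³) = ln(7.11007e-10)/ln(0.000309782) ≈ 2.6071.
Then r_8 ≈ r_7·(r_7/r_6)^p = 7.5253×10⁻¹⁶·(7.11007e-10)^2.6071 = 7.5253×10⁻¹⁶·1.41228e-24 ≈ 1.063e-39.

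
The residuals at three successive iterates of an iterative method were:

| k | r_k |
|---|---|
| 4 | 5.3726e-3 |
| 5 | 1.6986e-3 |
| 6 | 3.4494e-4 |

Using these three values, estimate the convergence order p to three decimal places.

p ≈ ln(r_6/r_5) / ln(r_5/r_4)
  = ln(3.4494e-4/1.6986e-3) / ln(1.6986e-3/5.3726e-3)
  = ln(0.203073) / ln(0.31616)
  = -1.594190 / -1.151507 ≈ 1.384438

1.384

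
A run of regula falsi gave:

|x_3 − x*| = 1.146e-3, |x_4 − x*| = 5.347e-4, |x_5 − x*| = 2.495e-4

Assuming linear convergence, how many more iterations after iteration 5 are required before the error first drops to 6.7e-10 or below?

17

Rate ρ ≈ |x_5 − x*|/|x_4 − x*| = 2.495e-4/5.347e-4 = 0.4666.
After j more steps, |x_{5+j} − x*| ≈ 2.495e-4·ρ^j; need ρ^j ≤ 6.7e-10/2.495e-4 = 2.68537e-06.
j ≥ ln(2.68537e-06)/ln(0.4666) = -12.8277/-0.76228 = 16.828.
So 17 more iterations are needed.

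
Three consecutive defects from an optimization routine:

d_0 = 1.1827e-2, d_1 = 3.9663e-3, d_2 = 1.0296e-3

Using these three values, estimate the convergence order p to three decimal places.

1.234

p ≈ ln(d_2/d_1) / ln(d_1/d_0)
  = ln(1.0296e-3/3.9663e-3) / ln(3.9663e-3/1.1827e-2)
  = ln(0.259587) / ln(0.33536)
  = -1.348663 / -1.092551 ≈ 1.234417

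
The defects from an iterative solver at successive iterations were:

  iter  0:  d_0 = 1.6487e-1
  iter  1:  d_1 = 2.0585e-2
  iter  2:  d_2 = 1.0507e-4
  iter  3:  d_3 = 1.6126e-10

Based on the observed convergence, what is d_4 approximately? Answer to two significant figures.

First estimate the order: p ≈ ln(d_3/d_2) / ln(d_2/d_1) = ln(1.6126e-10/1.0507e-4)/ln(1.0507e-4/2.0585e-2) = ln(1.53479e-06)/ln(0.0051042) ≈ 2.5365.
Then d_4 ≈ d_3·(d_3/d_2)^p = 1.6126e-10·(1.53479e-06)^2.5365 = 1.6126e-10·1.79025e-15 ≈ 2.887e-25.

2.9e-25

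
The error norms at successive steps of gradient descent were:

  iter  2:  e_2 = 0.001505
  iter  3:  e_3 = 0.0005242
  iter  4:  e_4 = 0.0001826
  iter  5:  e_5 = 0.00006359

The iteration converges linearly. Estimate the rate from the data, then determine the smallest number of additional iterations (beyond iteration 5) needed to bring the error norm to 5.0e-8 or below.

7

Rate ρ ≈ e_5/e_4 = 0.00006359/0.0001826 = 0.3482.
After j more steps, e_{5+j} ≈ 0.00006359·ρ^j; need ρ^j ≤ 5.0e-8/0.00006359 = 0.000786287.
j ≥ ln(0.000786287)/ln(0.3482) = -7.1482/-1.05498 = 6.776.
So 7 more iterations are needed.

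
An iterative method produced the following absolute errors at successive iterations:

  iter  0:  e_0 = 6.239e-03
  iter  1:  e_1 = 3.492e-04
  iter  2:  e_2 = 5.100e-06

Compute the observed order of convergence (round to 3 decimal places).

1.466

p ≈ ln(e_2/e_1) / ln(e_1/e_0)
  = ln(5.100e-06/3.492e-04) / ln(3.492e-04/6.239e-03)
  = ln(0.0146048) / ln(0.0559705)
  = -4.226405 / -2.882931 ≈ 1.466010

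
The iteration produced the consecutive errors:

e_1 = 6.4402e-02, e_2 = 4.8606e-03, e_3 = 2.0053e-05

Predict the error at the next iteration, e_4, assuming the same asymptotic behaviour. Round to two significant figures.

1.7e-10

First estimate the order: p ≈ ln(e_3/e_2) / ln(e_2/e_1) = ln(2.0053e-05/4.8606e-03)/ln(4.8606e-03/6.4402e-02) = ln(0.00412562)/ln(0.0754728) ≈ 2.1248.
Then e_4 ≈ e_3·(e_3/e_2)^p = 2.0053e-05·(0.00412562)^2.1248 = 2.0053e-05·8.57811e-06 ≈ 1.72e-10.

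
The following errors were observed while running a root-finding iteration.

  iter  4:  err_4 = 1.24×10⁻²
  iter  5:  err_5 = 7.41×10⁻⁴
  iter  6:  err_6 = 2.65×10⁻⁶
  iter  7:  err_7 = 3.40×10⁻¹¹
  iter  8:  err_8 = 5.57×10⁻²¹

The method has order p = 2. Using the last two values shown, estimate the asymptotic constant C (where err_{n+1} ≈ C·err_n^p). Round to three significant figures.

4.82

C ≈ err_8 / err_7^2
  = 5.57×10⁻²¹ / (3.40×10⁻¹¹)^2
  = 5.57×10⁻²¹ / 1.156e-21 ≈ 4.8183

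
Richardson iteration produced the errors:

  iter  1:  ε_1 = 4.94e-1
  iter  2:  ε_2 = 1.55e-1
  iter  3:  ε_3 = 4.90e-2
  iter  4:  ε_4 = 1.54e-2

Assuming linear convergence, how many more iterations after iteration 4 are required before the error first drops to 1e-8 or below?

13

Rate ρ ≈ ε_4/ε_3 = 1.54e-2/4.90e-2 = 0.3143.
After j more steps, ε_{4+j} ≈ 1.54e-2·ρ^j; need ρ^j ≤ 1e-8/1.54e-2 = 6.49351e-07.
j ≥ ln(6.49351e-07)/ln(0.3143) = -14.2473/-1.15741 = 12.310.
So 13 more iterations are needed.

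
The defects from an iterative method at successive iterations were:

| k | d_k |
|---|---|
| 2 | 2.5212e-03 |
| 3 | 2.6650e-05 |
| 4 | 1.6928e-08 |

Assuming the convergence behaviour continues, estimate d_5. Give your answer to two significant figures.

First estimate the order: p ≈ ln(d_4/d_3) / ln(d_3/d_2) = ln(1.6928e-08/2.6650e-05)/ln(2.6650e-05/2.5212e-03) = ln(0.000635197)/ln(0.0105704) ≈ 1.6180.
Then d_5 ≈ d_4·(d_4/d_3)^p = 1.6928e-08·(0.000635197)^1.6180 = 1.6928e-08·6.71593e-06 ≈ 1.137e-13.

1.1e-13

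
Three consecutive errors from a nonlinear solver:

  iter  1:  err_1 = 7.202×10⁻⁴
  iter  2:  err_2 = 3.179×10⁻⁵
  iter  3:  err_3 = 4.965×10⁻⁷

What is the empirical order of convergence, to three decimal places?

1.333

p ≈ ln(err_3/err_2) / ln(err_2/err_1)
  = ln(4.965×10⁻⁷/3.179×10⁻⁵) / ln(3.179×10⁻⁵/7.202×10⁻⁴)
  = ln(0.0156181) / ln(0.0441405)
  = -4.159325 / -3.120378 ≈ 1.332955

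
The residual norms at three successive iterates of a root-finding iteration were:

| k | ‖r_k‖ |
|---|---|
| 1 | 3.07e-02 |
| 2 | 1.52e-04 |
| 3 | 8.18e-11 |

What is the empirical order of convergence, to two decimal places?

2.72

p ≈ ln(‖r_3‖/‖r_2‖) / ln(‖r_2‖/‖r_1‖)
  = ln(8.18e-11/1.52e-04) / ln(1.52e-04/3.07e-02)
  = ln(5.38158e-07) / ln(0.00495114)
  = -14.43511 / -5.30814 ≈ 2.71943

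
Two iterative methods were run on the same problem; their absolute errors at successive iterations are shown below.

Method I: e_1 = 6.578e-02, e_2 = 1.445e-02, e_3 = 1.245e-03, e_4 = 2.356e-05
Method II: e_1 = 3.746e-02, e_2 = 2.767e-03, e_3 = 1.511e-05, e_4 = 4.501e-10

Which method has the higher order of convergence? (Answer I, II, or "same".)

Method I: p ≈ ln(2.356e-05/1.245e-03)/ln(1.245e-03/1.445e-02) ≈ 1.62.
Method II: p ≈ ln(4.501e-10/1.511e-05)/ln(1.511e-05/2.767e-03) ≈ 2.00.
Method II has the higher order (≈2.0 vs ≈1.6).

II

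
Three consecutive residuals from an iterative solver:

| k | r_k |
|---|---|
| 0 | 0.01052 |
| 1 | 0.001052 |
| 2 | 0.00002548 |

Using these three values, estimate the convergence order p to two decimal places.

p ≈ ln(r_2/r_1) / ln(r_1/r_0)
  = ln(0.00002548/0.001052) / ln(0.001052/0.01052)
  = ln(0.0242205) / ln(0.1)
  = -3.72056 / -2.30259 ≈ 1.61582

1.62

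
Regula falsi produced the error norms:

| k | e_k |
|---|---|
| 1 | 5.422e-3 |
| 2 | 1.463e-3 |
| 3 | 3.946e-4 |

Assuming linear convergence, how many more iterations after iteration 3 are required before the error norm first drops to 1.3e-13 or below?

Rate ρ ≈ e_3/e_2 = 3.946e-4/1.463e-3 = 0.2697.
After j more steps, e_{3+j} ≈ 3.946e-4·ρ^j; need ρ^j ≤ 1.3e-13/3.946e-4 = 3.29448e-10.
j ≥ ln(3.29448e-10)/ln(0.2697) = -21.8336/-1.31045 = 16.661.
So 17 more iterations are needed.

17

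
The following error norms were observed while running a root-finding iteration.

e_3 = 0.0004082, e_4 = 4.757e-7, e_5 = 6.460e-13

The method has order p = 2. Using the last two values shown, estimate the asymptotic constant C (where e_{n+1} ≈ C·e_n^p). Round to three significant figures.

C ≈ e_5 / e_4^2
  = 6.460e-13 / (4.757e-7)^2
  = 6.460e-13 / 2.2629e-13 ≈ 2.8547

2.85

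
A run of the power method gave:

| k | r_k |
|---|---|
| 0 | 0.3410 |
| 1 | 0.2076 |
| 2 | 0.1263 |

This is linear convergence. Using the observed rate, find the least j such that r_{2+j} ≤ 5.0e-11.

44

Rate ρ ≈ r_2/r_1 = 0.1263/0.2076 = 0.6084.
After j more steps, r_{2+j} ≈ 0.1263·ρ^j; need ρ^j ≤ 5.0e-11/0.1263 = 3.95883e-10.
j ≥ ln(3.95883e-10)/ln(0.6084) = -21.6499/-0.49692 = 43.568.
So 44 more iterations are needed.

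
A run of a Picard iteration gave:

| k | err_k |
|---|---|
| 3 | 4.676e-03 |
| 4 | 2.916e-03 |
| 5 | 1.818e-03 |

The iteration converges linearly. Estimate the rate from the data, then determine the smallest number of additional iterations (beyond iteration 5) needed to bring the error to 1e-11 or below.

41

Rate ρ ≈ err_5/err_4 = 1.818e-03/2.916e-03 = 0.6235.
After j more steps, err_{5+j} ≈ 1.818e-03·ρ^j; need ρ^j ≤ 1e-11/1.818e-03 = 5.50055e-09.
j ≥ ln(5.50055e-09)/ln(0.6235) = -19.0184/-0.47241 = 40.258.
So 41 more iterations are needed.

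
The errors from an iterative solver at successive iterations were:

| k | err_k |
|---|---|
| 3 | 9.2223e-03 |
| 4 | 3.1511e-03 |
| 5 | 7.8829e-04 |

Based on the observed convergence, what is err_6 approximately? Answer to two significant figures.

First estimate the order: p ≈ ln(err_5/err_4) / ln(err_4/err_3) = ln(7.8829e-04/3.1511e-03)/ln(3.1511e-03/9.2223e-03) = ln(0.250163)/ln(0.341683) ≈ 1.2903.
Then err_6 ≈ err_5·(err_5/err_4)^p = 7.8829e-04·(0.250163)^1.2903 = 7.8829e-04·0.167312 ≈ 0.0001319.

1.3e-4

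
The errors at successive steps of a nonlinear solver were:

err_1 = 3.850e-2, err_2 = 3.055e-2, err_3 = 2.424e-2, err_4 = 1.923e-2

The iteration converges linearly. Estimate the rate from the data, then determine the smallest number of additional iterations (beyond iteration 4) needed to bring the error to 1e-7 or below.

53

Rate ρ ≈ err_4/err_3 = 1.923e-2/2.424e-2 = 0.7933.
After j more steps, err_{4+j} ≈ 1.923e-2·ρ^j; need ρ^j ≤ 1e-7/1.923e-2 = 5.20021e-06.
j ≥ ln(5.20021e-06)/ln(0.7933) = -12.1668/-0.23155 = 52.545.
So 53 more iterations are needed.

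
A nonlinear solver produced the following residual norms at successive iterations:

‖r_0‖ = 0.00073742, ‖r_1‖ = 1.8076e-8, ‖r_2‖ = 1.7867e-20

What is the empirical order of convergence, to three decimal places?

2.604

p ≈ ln(‖r_2‖/‖r_1‖) / ln(‖r_1‖/‖r_0‖)
  = ln(1.7867e-20/1.8076e-8) / ln(1.8076e-8/0.00073742)
  = ln(9.88438e-13) / ln(2.45125e-05)
  = -27.642650 / -10.616327 ≈ 2.603787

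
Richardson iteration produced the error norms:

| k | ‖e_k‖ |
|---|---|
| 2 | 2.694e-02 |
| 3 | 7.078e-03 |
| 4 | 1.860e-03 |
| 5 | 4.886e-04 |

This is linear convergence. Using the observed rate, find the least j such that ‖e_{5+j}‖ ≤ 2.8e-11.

13

Rate ρ ≈ ‖e_5‖/‖e_4‖ = 4.886e-04/1.860e-03 = 0.2627.
After j more steps, ‖e_{5+j}‖ ≈ 4.886e-04·ρ^j; need ρ^j ≤ 2.8e-11/4.886e-04 = 5.73066e-08.
j ≥ ln(5.73066e-08)/ln(0.2627) = -16.6749/-1.33674 = 12.474.
So 13 more iterations are needed.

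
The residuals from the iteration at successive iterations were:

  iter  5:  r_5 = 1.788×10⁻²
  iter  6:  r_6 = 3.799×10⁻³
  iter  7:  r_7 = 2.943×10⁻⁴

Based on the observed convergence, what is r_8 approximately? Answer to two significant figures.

First estimate the order: p ≈ ln(r_7/r_6) / ln(r_6/r_5) = ln(2.943×10⁻⁴/3.799×10⁻³)/ln(3.799×10⁻³/1.788×10⁻²) = ln(0.0774678)/ln(0.212472) ≈ 1.6514.
Then r_8 ≈ r_7·(r_7/r_6)^p = 2.943×10⁻⁴·(0.0774678)^1.6514 = 2.943×10⁻⁴·0.0146384 ≈ 4.308e-06.

4.3e-6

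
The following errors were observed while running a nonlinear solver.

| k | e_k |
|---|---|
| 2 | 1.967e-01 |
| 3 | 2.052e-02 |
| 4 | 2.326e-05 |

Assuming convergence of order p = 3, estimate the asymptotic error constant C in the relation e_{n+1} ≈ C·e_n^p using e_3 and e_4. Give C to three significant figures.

C ≈ e_4 / e_3^3
  = 2.326e-05 / (2.052e-02)^3
  = 2.326e-05 / 8.64036e-06 ≈ 2.692

2.69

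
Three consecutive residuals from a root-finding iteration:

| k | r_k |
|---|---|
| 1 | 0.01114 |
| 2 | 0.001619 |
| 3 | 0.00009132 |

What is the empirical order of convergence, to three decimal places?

p ≈ ln(r_3/r_2) / ln(r_2/r_1)
  = ln(0.00009132/0.001619) / ln(0.001619/0.01114)
  = ln(0.0564052) / ln(0.145332)
  = -2.875194 / -1.928734 ≈ 1.490716

1.491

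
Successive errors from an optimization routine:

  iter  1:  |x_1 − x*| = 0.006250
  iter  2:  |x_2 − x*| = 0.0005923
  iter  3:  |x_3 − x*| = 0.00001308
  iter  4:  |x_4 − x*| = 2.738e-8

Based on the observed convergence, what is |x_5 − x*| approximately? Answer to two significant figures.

First estimate the order: p ≈ ln(|x_4 − x*|/|x_3 − x*|) / ln(|x_3 − x*|/|x_2 − x*|) = ln(2.738e-8/0.00001308)/ln(0.00001308/0.0005923) = ln(0.00209327)/ln(0.0220834) ≈ 1.6179.
Then |x_5 − x*| ≈ |x_4 − x*|·(|x_4 − x*|/|x_3 − x*|)^p = 2.738e-8·(0.00209327)^1.6179 = 2.738e-8·4.62768e-05 ≈ 1.267e-12.

1.3e-12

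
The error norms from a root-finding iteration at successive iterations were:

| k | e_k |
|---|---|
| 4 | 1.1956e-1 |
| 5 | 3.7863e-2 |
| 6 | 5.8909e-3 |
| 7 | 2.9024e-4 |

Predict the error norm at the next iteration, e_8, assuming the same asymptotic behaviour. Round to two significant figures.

First estimate the order: p ≈ ln(e_7/e_6) / ln(e_6/e_5) = ln(2.9024e-4/5.8909e-3)/ln(5.8909e-3/3.7863e-2) = ln(0.0492692)/ln(0.155585) ≈ 1.6180.
Then e_8 ≈ e_7·(e_7/e_6)^p = 2.9024e-4·(0.0492692)^1.6180 = 2.9024e-4·0.00766632 ≈ 2.225e-06.

2.2e-6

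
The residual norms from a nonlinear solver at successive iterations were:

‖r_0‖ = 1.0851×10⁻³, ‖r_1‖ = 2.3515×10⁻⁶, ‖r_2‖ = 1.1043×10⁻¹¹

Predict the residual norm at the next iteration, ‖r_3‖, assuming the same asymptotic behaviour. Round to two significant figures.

2.4e-22

First estimate the order: p ≈ ln(‖r_2‖/‖r_1‖) / ln(‖r_1‖/‖r_0‖) = ln(1.1043×10⁻¹¹/2.3515×10⁻⁶)/ln(2.3515×10⁻⁶/1.0851×10⁻³) = ln(4.69615e-06)/ln(0.00216708) ≈ 2.0000.
Then ‖r_3‖ ≈ ‖r_2‖·(‖r_2‖/‖r_1‖)^p = 1.1043×10⁻¹¹·(4.69615e-06)^2.0000 = 1.1043×10⁻¹¹·2.20538e-11 ≈ 2.435e-22.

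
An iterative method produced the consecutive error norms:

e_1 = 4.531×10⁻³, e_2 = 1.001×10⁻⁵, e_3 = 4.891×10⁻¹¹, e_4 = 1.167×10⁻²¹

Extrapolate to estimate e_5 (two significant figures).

6.6e-43

First estimate the order: p ≈ ln(e_4/e_3) / ln(e_3/e_2) = ln(1.167×10⁻²¹/4.891×10⁻¹¹)/ln(4.891×10⁻¹¹/1.001×10⁻⁵) = ln(2.38602e-11)/ln(4.88611e-06) ≈ 2.0000.
Then e_5 ≈ e_4·(e_4/e_3)^p = 1.167×10⁻²¹·(2.38602e-11)^2.0000 = 1.167×10⁻²¹·5.69309e-22 ≈ 6.644e-43.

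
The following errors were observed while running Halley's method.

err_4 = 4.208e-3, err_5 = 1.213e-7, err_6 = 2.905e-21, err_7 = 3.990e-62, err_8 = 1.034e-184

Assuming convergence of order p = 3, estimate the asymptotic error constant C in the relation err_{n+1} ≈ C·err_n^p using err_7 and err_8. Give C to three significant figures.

C ≈ err_8 / err_7^3
  = 1.034e-184 / (3.990e-62)^3
  = 1.034e-184 / 6.35212e-185 ≈ 1.6278

1.63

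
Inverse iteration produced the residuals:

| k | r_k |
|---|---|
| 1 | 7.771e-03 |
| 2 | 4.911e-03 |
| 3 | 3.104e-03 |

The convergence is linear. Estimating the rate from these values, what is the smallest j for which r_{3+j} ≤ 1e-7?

23

Rate ρ ≈ r_3/r_2 = 3.104e-03/4.911e-03 = 0.6321.
After j more steps, r_{3+j} ≈ 3.104e-03·ρ^j; need ρ^j ≤ 1e-7/3.104e-03 = 3.22165e-05.
j ≥ ln(3.22165e-05)/ln(0.6321) = -10.3430/-0.45871 = 22.548.
So 23 more iterations are needed.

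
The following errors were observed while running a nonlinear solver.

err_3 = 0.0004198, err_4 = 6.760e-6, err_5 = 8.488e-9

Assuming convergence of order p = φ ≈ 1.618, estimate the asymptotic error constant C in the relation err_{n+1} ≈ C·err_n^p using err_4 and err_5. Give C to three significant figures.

1.97

C ≈ err_5 / err_4^1.618
  = 8.488e-9 / (6.760e-6)^1.618
  = 8.488e-9 / 4.31374e-09 ≈ 1.9677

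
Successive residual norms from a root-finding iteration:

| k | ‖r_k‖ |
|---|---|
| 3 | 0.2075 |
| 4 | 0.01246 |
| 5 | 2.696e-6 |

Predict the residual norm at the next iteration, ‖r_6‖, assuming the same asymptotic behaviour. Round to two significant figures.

2.7e-17

First estimate the order: p ≈ ln(‖r_5‖/‖r_4‖) / ln(‖r_4‖/‖r_3‖) = ln(2.696e-6/0.01246)/ln(0.01246/0.2075) = ln(0.000216372)/ln(0.0600482) ≈ 3.0002.
Then ‖r_6‖ ≈ ‖r_5‖·(‖r_5‖/‖r_4‖)^p = 2.696e-6·(0.000216372)^3.0002 = 2.696e-6·1.01128e-11 ≈ 2.726e-17.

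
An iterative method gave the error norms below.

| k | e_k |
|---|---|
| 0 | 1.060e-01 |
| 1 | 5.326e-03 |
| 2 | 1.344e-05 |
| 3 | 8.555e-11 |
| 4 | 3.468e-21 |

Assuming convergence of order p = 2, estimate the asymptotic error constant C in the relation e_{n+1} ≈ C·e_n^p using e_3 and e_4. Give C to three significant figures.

0.474

C ≈ e_4 / e_3^2
  = 3.468e-21 / (8.555e-11)^2
  = 3.468e-21 / 7.3188e-21 ≈ 0.47385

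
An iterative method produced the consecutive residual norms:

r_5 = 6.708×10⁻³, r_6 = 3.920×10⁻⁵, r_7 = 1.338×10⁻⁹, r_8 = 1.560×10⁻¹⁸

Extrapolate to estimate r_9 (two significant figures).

First estimate the order: p ≈ ln(r_8/r_7) / ln(r_7/r_6) = ln(1.560×10⁻¹⁸/1.338×10⁻⁹)/ln(1.338×10⁻⁹/3.920×10⁻⁵) = ln(1.16592e-09)/ln(3.41327e-05) ≈ 1.9999.
Then r_9 ≈ r_8·(r_8/r_7)^p = 1.560×10⁻¹⁸·(1.16592e-09)^1.9999 = 1.560×10⁻¹⁸·1.36217e-18 ≈ 2.125e-36.

2.1e-36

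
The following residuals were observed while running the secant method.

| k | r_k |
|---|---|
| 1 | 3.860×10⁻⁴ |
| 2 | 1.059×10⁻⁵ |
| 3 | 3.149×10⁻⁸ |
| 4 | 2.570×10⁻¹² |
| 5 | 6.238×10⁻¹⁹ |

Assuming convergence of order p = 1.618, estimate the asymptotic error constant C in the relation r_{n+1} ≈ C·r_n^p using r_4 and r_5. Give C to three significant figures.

3.53

C ≈ r_5 / r_4^1.618
  = 6.238×10⁻¹⁹ / (2.570×10⁻¹²)^1.618
  = 6.238×10⁻¹⁹ / 1.76714e-19 ≈ 3.53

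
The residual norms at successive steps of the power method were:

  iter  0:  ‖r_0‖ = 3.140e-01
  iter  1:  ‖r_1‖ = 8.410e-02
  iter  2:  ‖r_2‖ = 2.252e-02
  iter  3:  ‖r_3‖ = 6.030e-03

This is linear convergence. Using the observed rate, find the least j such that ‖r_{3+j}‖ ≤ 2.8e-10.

13

Rate ρ ≈ ‖r_3‖/‖r_2‖ = 6.030e-03/2.252e-02 = 0.2678.
After j more steps, ‖r_{3+j}‖ ≈ 6.030e-03·ρ^j; need ρ^j ≤ 2.8e-10/6.030e-03 = 4.64345e-08.
j ≥ ln(4.64345e-08)/ln(0.2678) = -16.8852/-1.31751 = 12.816.
So 13 more iterations are needed.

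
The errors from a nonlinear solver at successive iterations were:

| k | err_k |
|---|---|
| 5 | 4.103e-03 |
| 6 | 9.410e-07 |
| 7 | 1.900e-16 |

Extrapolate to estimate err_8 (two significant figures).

2.8e-42

First estimate the order: p ≈ ln(err_7/err_6) / ln(err_6/err_5) = ln(1.900e-16/9.410e-07)/ln(9.410e-07/4.103e-03) = ln(2.01913e-10)/ln(0.000229344) ≈ 2.6638.
Then err_8 ≈ err_7·(err_7/err_6)^p = 1.900e-16·(2.01913e-10)^2.6638 = 1.900e-16·1.49588e-26 ≈ 2.842e-42.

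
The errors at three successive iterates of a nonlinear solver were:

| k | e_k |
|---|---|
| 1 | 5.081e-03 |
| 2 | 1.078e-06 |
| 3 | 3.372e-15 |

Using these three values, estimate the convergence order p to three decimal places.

p ≈ ln(e_3/e_2) / ln(e_2/e_1)
  = ln(3.372e-15/1.078e-06) / ln(1.078e-06/5.081e-03)
  = ln(3.12801e-09) / ln(0.000212163)
  = -19.582869 / -8.458156 ≈ 2.315265

2.315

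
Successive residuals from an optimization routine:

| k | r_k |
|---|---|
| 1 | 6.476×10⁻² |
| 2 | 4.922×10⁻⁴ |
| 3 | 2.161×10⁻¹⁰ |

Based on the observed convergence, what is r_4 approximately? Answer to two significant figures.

1.8e-29

First estimate the order: p ≈ ln(r_3/r_2) / ln(r_2/r_1) = ln(2.161×10⁻¹⁰/4.922×10⁻⁴)/ln(4.922×10⁻⁴/6.476×10⁻²) = ln(4.39049e-07)/ln(0.00760037) ≈ 3.0000.
Then r_4 ≈ r_3·(r_3/r_2)^p = 2.161×10⁻¹⁰·(4.39049e-07)^3.0000 = 2.161×10⁻¹⁰·8.46329e-20 ≈ 1.829e-29.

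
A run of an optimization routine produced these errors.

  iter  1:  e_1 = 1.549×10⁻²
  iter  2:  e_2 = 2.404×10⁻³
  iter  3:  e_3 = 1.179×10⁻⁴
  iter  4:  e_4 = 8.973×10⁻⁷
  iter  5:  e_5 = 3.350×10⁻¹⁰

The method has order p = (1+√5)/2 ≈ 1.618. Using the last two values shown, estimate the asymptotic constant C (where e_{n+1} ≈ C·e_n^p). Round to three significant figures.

2.04

C ≈ e_5 / e_4^1.618
  = 3.350×10⁻¹⁰ / (8.973×10⁻⁷)^1.618
  = 3.350×10⁻¹⁰ / 1.64382e-10 ≈ 2.0379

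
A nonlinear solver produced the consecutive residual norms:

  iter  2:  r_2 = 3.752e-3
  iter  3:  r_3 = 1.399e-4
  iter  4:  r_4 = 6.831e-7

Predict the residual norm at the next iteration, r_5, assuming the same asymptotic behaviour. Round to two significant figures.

First estimate the order: p ≈ ln(r_4/r_3) / ln(r_3/r_2) = ln(6.831e-7/1.399e-4)/ln(1.399e-4/3.752e-3) = ln(0.00488277)/ln(0.0372868) ≈ 1.6181.
Then r_5 ≈ r_4·(r_4/r_3)^p = 6.831e-7·(0.00488277)^1.6181 = 6.831e-7·0.000181983 ≈ 1.243e-10.

1.2e-10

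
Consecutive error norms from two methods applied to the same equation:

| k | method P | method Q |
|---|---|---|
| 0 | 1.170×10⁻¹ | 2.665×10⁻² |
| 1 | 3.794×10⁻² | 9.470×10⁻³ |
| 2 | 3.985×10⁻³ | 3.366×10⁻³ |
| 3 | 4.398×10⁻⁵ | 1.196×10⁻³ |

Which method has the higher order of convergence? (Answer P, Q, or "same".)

P

Method P: p ≈ ln(4.398×10⁻⁵/3.985×10⁻³)/ln(3.985×10⁻³/3.794×10⁻²) ≈ 2.00.
Method Q: p ≈ ln(1.196×10⁻³/3.366×10⁻³)/ln(3.366×10⁻³/9.470×10⁻³) ≈ 1.00.
Method P has the higher order (≈2.0 vs ≈1.0).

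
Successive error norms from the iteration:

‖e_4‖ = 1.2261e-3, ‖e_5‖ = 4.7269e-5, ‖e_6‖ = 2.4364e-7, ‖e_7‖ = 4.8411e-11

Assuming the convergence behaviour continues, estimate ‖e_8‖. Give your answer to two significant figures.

5.0e-17

First estimate the order: p ≈ ln(‖e_7‖/‖e_6‖) / ln(‖e_6‖/‖e_5‖) = ln(4.8411e-11/2.4364e-7)/ln(2.4364e-7/4.7269e-5) = ln(0.000198699)/ln(0.00515433) ≈ 1.6180.
Then ‖e_8‖ ≈ ‖e_7‖·(‖e_7‖/‖e_6‖)^p = 4.8411e-11·(0.000198699)^1.6180 = 4.8411e-11·1.02443e-06 ≈ 4.959e-17.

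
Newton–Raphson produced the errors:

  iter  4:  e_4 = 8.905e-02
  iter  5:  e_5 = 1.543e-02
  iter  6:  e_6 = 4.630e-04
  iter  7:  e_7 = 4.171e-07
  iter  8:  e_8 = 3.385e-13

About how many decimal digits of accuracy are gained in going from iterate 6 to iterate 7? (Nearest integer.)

3

Digits gained ≈ log₁₀(e_6/e_7) = log₁₀(4.630e-04/4.171e-07) = log₁₀(1110.05) ≈ 3.045.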